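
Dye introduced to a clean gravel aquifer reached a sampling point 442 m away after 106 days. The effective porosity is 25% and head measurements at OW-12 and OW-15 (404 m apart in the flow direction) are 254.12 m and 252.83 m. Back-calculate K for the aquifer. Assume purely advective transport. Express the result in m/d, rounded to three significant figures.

Hydraulic gradient i = (254.12 − 252.83) / 404 = 1.29 / 404 = 0.003193
v = L / t = 442 / 106 = 4.170 m/d
K = v · n / i = 4.170 × 0.25 / 0.003193 = 326 m/d

326 m/d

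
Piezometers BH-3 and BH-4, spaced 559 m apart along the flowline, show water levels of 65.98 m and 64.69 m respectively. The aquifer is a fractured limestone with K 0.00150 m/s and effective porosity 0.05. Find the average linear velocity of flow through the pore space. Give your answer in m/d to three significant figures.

5.98 m/d

Hydraulic gradient i = (65.98 − 64.69) / 559 = 1.29 / 559 = 0.002308
K = 0.00150 m/s × 86400 s/d = 129.6 m/d
Specific discharge q = 129.6 × 0.002308 = 0.2991 m/d
Seepage velocity v = q / n = 0.2991 / 0.05 = 5.982 m/d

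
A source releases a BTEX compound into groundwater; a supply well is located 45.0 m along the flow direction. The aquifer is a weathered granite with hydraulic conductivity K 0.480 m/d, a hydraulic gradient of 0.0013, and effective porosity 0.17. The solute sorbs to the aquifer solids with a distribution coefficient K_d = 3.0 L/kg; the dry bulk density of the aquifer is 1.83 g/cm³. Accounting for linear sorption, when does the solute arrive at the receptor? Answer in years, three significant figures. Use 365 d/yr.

q = Ki = 0.480 × 0.0013 = 6.240e-4 m/d
v = Ki/n = 0.480·0.0013/0.17 = 0.003671 m/d
Retardation R = 1 + ρ_b·K_d/n = 1 + 1.83×3.0/0.17 = 33.29
Contaminant velocity v_c = v/R = 0.003671/33.29 = 1.102e-4 m/d
t = L/v_c = 45.0/1.102e-4 = 408200 d
   = 408200/365 = 1120 yr

1120 years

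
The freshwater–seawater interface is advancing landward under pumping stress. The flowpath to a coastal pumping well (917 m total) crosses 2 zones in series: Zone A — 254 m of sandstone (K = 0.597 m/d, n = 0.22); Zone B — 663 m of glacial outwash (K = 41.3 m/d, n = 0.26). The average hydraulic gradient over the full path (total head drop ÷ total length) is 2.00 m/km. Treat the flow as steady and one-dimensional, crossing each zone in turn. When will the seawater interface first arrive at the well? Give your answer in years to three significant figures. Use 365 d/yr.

Continuity: the same q passes through each zone, so ΔH = q·Σ(L_j/K_j) — the zones act as resistances in series.
Σ(L/K) = 254/0.597 + 663/41.3 = 425.5 + 16.05 = 441.5 d
K_eq = L_total / Σ(L/K) = 917 / 441.5 = 2.077 m/d
q = K_eq · i = 2.077 × 0.0020 = 0.004154 m/d (same in every zone)
Zone A: v = q/n = 0.004154/0.22 = 0.01888 m/d → t_A = 254/0.01888 = 13450 d
Zone B: v = q/n = 0.004154/0.26 = 0.01598 m/d → t_B = 663/0.01598 = 41500 d
Total t = 13450 + 41500 = 54950 d
   = 54950 / 365 = 151 yr

151 years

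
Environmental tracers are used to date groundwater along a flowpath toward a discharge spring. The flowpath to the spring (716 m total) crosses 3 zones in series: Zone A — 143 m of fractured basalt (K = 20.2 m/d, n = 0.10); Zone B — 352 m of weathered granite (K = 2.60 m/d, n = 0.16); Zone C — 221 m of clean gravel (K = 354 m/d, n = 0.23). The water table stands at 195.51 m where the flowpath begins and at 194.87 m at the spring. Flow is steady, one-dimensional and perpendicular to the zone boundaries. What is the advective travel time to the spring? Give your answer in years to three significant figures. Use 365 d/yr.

Total head drop ΔH = 195.51 − 194.87 = 0.64 m
Continuity: the same q passes through each zone, so ΔH = q·Σ(L_j/K_j) — the zones act as resistances in series.
Σ(L/K) = 143/20.2 + 352/2.60 + 221/354 = 7.079 + 135.4 + 0.6243 = 143.1 d
q = ΔH / Σ(L/K) = 0.64 / 143.1 = 0.004473 m/d (same in every zone)
Zone A: v = q/n = 0.004473/0.10 = 0.04473 m/d → t_A = 143/0.04473 = 3197 d
Zone B: v = q/n = 0.004473/0.16 = 0.02795 m/d → t_B = 352/0.02795 = 12590 d
Zone C: v = q/n = 0.004473/0.23 = 0.01945 m/d → t_C = 221/0.01945 = 11360 d
Total t = 3197 + 12590 + 11360 = 27150 d
   = 27150 / 365 = 74.4 yr

74.4 years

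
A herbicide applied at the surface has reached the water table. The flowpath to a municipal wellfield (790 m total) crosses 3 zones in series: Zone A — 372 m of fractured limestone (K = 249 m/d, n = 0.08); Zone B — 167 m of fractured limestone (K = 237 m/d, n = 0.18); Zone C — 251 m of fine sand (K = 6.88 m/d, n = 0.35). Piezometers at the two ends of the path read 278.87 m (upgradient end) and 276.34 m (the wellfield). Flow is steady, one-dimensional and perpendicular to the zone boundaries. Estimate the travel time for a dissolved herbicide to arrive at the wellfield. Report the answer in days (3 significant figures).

Total head drop ΔH = 278.87 − 276.34 = 2.53 m
Continuity: the same q passes through each zone, so ΔH = q·Σ(L_j/K_j) — the zones act as resistances in series.
Σ(L/K) = 372/249 + 167/237 + 251/6.88 = 1.494 + 0.7046 + 36.48 = 38.68 d
q = ΔH / Σ(L/K) = 2.53 / 38.68 = 0.06541 m/d (same in every zone)
Zone A: v = q/n = 0.06541/0.08 = 0.8176 m/d → t_A = 372/0.8176 = 455.0 d
Zone B: v = q/n = 0.06541/0.18 = 0.3634 m/d → t_B = 167/0.3634 = 459.6 d
Zone C: v = q/n = 0.06541/0.35 = 0.1869 m/d → t_C = 251/0.1869 = 1343 d
Total t = 455.0 + 459.6 + 1343 = 2258 d

2260 days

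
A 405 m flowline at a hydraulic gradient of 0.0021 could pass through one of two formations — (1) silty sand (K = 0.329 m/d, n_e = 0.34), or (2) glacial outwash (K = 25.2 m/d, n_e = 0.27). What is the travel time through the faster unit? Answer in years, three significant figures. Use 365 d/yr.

Unit 1 (silty sand): v = 0.329×0.0021/0.34 = 0.002032 m/d, t = 405/0.002032 = 199300 d
Unit 2 (glacial outwash): v = 25.2×0.0021/0.27 = 0.1960 m/d, t = 405/0.1960 = 2066 d
Faster: 2066 d / 365 = 5.66 yr

5.66 years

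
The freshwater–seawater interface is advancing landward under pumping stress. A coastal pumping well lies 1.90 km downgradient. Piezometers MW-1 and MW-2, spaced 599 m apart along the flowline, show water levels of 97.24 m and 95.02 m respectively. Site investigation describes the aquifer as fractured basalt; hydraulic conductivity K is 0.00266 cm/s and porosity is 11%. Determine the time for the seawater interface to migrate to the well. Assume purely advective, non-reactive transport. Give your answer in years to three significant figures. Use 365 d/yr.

67.2 years

Hydraulic gradient i = (97.24 − 95.02) / 599 = 2.22 / 599 = 0.003706
K = 0.00266 cm/s × 864 = 2.298 m/d
Specific discharge q = 2.298 × 0.003706 = 0.008518 m/d
v = Ki/n = 2.298·0.003706/0.11 = 0.07743 m/d
L = 1.90 km = 1900 m
t = L / v = 1900 / 0.07743 = 24540 d
   = 24540 / 365 = 67.2 yr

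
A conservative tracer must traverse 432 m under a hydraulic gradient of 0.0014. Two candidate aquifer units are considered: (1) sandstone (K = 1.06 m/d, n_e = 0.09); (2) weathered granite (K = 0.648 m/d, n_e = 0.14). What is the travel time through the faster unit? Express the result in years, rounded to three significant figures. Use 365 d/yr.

Unit 1 (sandstone): v = 1.06×0.0014/0.09 = 0.01649 m/d, t = 432/0.01649 = 26200 d
Unit 2 (weathered granite): v = 0.648×0.0014/0.14 = 0.006480 m/d, t = 432/0.006480 = 66670 d
Faster: 26200 d / 365 = 71.8 yr

71.8 years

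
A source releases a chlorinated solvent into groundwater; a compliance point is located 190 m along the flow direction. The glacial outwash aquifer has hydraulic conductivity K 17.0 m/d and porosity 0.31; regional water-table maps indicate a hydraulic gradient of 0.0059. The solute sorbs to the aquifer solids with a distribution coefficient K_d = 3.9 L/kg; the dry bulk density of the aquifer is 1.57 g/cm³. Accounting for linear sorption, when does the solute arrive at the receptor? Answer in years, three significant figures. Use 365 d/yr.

33.4 years

Specific discharge q = 17.0 × 0.0059 = 0.1003 m/d
v = Ki/n = 17.0·0.0059/0.31 = 0.3235 m/d
Retardation R = 1 + ρ_b·K_d/n = 1 + 1.57×3.9/0.31 = 20.75
Contaminant velocity v_c = v/R = 0.3235/20.75 = 0.01559 m/d
t = L/v_c = 190/0.01559 = 12190 d
   = 12190/365 = 33.4 yr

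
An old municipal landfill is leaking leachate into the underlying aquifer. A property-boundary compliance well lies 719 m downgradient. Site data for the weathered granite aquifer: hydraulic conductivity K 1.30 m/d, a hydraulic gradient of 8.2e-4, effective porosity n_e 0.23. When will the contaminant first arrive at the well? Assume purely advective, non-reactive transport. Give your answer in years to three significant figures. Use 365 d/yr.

Darcy flux q = K·i = 1.30 × 8.2e-4 = 0.001066 m/d
Average linear velocity = 0.001066 / 0.23 = 0.004635 m/d
t = L / v = 719 / 0.004635 = 155100 d
   = 155100 / 365 = 425 yr

425 years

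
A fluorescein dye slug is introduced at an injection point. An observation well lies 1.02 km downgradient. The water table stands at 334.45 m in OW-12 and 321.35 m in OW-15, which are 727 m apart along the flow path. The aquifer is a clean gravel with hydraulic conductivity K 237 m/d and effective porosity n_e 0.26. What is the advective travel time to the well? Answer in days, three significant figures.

Hydraulic gradient i = (334.45 − 321.35) / 727 = 13.10 / 727 = 0.01802
Darcy flux q = K·i = 237 × 0.01802 = 4.271 m/d
v = Ki/n = 237·0.01802/0.26 = 16.43 m/d
L = 1.02 km = 1020 m
t = L / v = 1020 / 16.43 = 62.10 d

62.1 days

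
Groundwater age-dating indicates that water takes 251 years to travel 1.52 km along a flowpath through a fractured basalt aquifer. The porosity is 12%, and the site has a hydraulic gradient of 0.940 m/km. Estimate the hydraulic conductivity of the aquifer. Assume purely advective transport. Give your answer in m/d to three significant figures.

t = 251 years = 91620 d
L = 1.52 km = 1520 m
v = L / t = 1520 / 91620 = 0.01659 m/d
K = v · n / i = 0.01659 × 0.12 / 9.4e-4 = 2.12 m/d

2.12 m/d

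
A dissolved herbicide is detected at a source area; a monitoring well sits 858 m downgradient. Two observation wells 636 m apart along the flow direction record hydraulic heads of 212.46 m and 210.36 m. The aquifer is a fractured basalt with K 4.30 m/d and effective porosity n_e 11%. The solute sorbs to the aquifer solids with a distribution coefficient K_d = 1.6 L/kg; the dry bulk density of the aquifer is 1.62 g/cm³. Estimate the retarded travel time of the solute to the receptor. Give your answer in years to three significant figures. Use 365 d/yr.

Hydraulic gradient i = (212.46 − 210.36) / 636 = 2.10 / 636 = 0.003302
Darcy flux q = K·i = 4.30 × 0.003302 = 0.01420 m/d
v_s = q/n_e = 0.01420/0.11 = 0.1291 m/d
Retardation R = 1 + ρ_b·K_d/n = 1 + 1.62×1.6/0.11 = 24.56
Contaminant velocity v_c = v/R = 0.1291/24.56 = 0.005255 m/d
t = L/v_c = 858/0.005255 = 163300 d
   = 163300/365 = 447 yr

447 years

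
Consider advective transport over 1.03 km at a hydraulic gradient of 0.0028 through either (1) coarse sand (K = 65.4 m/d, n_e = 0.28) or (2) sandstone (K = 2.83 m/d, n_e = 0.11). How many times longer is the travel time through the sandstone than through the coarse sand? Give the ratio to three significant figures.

Unit 1 (coarse sand): v = 65.4×0.0028/0.28 = 0.6540 m/d, t = 1030/0.6540 = 1575 d
Unit 2 (sandstone): v = 2.83×0.0028/0.11 = 0.07204 m/d, t = 1030/0.07204 = 14300 d
t(sandstone) / t(coarse sand) = 14300/1575 = 9.08

9.08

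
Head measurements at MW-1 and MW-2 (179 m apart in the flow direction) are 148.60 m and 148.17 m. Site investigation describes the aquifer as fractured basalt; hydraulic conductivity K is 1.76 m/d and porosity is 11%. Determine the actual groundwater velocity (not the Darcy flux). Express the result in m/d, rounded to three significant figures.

Hydraulic gradient i = (148.60 − 148.17) / 179 = 0.43 / 179 = 0.002402
Darcy flux q = K·i = 1.76 × 0.002402 = 0.004228 m/d
Seepage velocity v = q / n = 0.004228 / 0.11 = 0.03844 m/d

0.0384 m/d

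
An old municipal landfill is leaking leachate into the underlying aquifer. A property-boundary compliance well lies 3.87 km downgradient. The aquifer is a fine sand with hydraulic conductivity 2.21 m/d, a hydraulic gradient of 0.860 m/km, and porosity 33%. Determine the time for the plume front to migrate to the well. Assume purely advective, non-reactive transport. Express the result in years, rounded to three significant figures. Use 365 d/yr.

1840 years

Darcy flux q = K·i = 2.21 × 8.6e-4 = 0.001901 m/d
v_s = q/n_e = 0.001901/0.33 = 0.005759 m/d
L = 3.87 km = 3870 m
t = L / v = 3870 / 0.005759 = 671900 d
   = 671900 / 365 = 1840 yr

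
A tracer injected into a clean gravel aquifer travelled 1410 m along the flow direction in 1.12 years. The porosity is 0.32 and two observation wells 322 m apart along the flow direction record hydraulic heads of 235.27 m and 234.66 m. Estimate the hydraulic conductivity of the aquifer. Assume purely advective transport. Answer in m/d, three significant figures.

Hydraulic gradient i = (235.27 − 234.66) / 322 = 0.61 / 322 = 0.001894
t = 1.12 years = 408.8 d
v = L / t = 1410 / 408.8 = 3.449 m/d
K = v · n / i = 3.449 × 0.32 / 0.001894 = 583 m/d

583 m/d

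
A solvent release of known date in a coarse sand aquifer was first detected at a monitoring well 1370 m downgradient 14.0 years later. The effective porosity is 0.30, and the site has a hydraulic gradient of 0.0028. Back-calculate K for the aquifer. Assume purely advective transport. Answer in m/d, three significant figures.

28.7 m/d

t = 14.0 years = 5110 d
v = L / t = 1370 / 5110 = 0.2681 m/d
K = v · n / i = 0.2681 × 0.30 / 0.0028 = 28.7 m/d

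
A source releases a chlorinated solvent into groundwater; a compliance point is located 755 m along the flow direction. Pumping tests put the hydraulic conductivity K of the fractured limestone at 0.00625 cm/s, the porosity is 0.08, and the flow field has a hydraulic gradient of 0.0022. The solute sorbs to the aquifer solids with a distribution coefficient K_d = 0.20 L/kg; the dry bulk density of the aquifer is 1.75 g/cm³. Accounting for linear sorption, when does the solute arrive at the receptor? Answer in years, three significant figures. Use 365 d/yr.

74.9 years

K = 0.00625 cm/s × 864 = 5.400 m/d
Darcy flux q = K·i = 5.400 × 0.0022 = 0.01188 m/d
v = Ki/n = 5.400·0.0022/0.08 = 0.1485 m/d
Retardation R = 1 + ρ_b·K_d/n = 1 + 1.75×0.20/0.08 = 5.375
Contaminant velocity v_c = v/R = 0.1485/5.375 = 0.02763 m/d
t = L/v_c = 755/0.02763 = 27330 d
   = 27330/365 = 74.9 yr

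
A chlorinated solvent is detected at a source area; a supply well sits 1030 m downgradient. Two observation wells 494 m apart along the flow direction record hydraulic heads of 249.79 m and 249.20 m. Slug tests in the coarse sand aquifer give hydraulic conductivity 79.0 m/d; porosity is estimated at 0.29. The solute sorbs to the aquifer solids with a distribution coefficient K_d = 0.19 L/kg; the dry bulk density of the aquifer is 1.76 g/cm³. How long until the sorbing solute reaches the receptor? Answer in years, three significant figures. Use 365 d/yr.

Hydraulic gradient i = (249.79 − 249.20) / 494 = 0.59 / 494 = 0.001194
Specific discharge q = 79.0 × 0.001194 = 0.09435 m/d
Average linear velocity = 0.09435 / 0.29 = 0.3254 m/d
Retardation R = 1 + ρ_b·K_d/n = 1 + 1.76×0.19/0.29 = 2.153
Contaminant velocity v_c = v/R = 0.3254/2.153 = 0.1511 m/d
t = L/v_c = 1030/0.1511 = 6816 d
   = 6816/365 = 18.7 yr

18.7 years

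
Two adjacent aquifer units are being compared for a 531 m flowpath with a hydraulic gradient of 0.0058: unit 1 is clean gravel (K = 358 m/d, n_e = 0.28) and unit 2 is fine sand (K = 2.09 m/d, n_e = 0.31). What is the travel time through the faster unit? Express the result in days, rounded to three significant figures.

Unit 1 (clean gravel): v = 358×0.0058/0.28 = 7.416 m/d, t = 531/7.416 = 71.60 d
Unit 2 (fine sand): v = 2.09×0.0058/0.31 = 0.03910 m/d, t = 531/0.03910 = 13580 d
Faster unit: t = 71.6 d

71.6 days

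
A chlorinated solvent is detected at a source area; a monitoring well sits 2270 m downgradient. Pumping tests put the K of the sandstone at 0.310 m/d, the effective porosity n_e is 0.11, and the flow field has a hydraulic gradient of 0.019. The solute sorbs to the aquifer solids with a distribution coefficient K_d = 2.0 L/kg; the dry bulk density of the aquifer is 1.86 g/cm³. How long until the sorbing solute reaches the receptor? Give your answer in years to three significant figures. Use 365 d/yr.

Specific discharge q = 0.310 × 0.019 = 0.005890 m/d
Average linear velocity = 0.005890 / 0.11 = 0.05355 m/d
Retardation R = 1 + ρ_b·K_d/n = 1 + 1.86×2.0/0.11 = 34.82
Contaminant velocity v_c = v/R = 0.05355/34.82 = 0.001538 m/d
t = L/v_c = 2270/0.001538 = 1.476e6 d
   = 1.476e6/365 = 4040 yr

4040 years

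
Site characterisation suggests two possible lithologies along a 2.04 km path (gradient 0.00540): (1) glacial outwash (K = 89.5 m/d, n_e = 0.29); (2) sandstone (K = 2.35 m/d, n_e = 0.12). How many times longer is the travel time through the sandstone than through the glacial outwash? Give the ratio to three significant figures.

15.8

Unit 1 (glacial outwash): v = 89.5×0.0054/0.29 = 1.667 m/d, t = 2040/1.667 = 1224 d
Unit 2 (sandstone): v = 2.35×0.0054/0.12 = 0.1058 m/d, t = 2040/0.1058 = 19290 d
t(sandstone) / t(glacial outwash) = 19290/1224 = 15.8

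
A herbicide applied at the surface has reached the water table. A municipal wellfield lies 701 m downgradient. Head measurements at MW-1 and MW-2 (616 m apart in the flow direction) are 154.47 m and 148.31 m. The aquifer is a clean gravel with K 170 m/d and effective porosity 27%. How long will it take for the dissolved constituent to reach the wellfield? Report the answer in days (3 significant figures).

Hydraulic gradient i = (154.47 − 148.31) / 616 = 6.16 / 616 = 0.01000
Specific discharge q = 170 × 0.01000 = 1.700 m/d
v_s = q/n_e = 1.700/0.27 = 6.296 m/d
t = L / v = 701 / 6.296 = 111.3 d

111 days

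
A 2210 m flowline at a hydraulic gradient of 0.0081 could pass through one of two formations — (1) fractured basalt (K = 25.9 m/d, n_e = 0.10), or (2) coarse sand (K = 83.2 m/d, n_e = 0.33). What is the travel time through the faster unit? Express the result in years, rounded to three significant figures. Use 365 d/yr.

2.89 years

Unit 1 (fractured basalt): v = 25.9×0.0081/0.10 = 2.098 m/d, t = 2210/2.098 = 1053 d
Unit 2 (coarse sand): v = 83.2×0.0081/0.33 = 2.042 m/d, t = 2210/2.042 = 1082 d
Faster: 1053 d / 365 = 2.89 yr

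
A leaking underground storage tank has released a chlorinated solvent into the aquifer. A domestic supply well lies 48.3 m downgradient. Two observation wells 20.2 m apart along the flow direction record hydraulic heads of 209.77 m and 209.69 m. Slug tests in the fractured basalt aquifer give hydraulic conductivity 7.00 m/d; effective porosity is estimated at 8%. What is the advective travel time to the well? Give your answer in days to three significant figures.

Hydraulic gradient i = (209.77 − 209.69) / 20.2 = 0.08 / 20.2 = 0.003960
Darcy flux q = K·i = 7.00 × 0.003960 = 0.02772 m/d
Average linear velocity = 0.02772 / 0.08 = 0.3465 m/d
t = L / v = 48.3 / 0.3465 = 139.4 d

139 days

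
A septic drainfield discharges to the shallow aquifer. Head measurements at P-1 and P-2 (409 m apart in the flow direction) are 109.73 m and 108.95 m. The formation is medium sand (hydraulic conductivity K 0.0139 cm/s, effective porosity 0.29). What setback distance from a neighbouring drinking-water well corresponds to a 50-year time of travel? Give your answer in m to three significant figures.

1440 m

Hydraulic gradient i = (109.73 − 108.95) / 409 = 0.78 / 409 = 0.001907
K = 0.0139 cm/s × 864 = 12.01 m/d
q = Ki = 12.01 × 0.001907 = 0.02290 m/d
v_s = q/n_e = 0.02290/0.29 = 0.07898 m/d
T = 50 yr × 365 = 18250 d
L = v × T = 0.07898 × 18250 = 1441 m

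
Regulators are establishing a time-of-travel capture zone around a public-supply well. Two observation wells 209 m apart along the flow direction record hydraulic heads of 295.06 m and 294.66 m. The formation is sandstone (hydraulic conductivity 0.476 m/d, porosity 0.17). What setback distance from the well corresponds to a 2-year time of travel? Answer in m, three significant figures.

Hydraulic gradient i = (295.06 − 294.66) / 209 = 0.40 / 209 = 0.001914
Darcy flux q = K·i = 0.476 × 0.001914 = 9.110e-4 m/d
Seepage velocity v = q / n = 9.110e-4 / 0.17 = 0.005359 m/d
T = 2 yr × 365 = 730 d
L = v × T = 0.005359 × 730 = 3.912 m

3.91 m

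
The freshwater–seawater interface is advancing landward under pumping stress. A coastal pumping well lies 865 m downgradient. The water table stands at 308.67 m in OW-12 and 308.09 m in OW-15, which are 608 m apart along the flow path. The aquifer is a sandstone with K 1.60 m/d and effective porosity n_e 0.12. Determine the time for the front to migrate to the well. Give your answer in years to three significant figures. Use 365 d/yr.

Hydraulic gradient i = (308.67 − 308.09) / 608 = 0.58 / 608 = 9.539e-4
q = Ki = 1.60 × 9.539e-4 = 0.001526 m/d
Seepage velocity v = q / n = 0.001526 / 0.12 = 0.01272 m/d
t = L / v = 865 / 0.01272 = 68010 d
   = 68010 / 365 = 186 yr

186 years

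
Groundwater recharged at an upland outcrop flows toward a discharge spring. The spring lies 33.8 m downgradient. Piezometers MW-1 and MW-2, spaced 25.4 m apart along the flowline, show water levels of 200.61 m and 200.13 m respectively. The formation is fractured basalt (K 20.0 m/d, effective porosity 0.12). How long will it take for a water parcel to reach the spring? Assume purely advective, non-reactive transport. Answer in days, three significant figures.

10.7 days

Hydraulic gradient i = (200.61 − 200.13) / 25.4 = 0.48 / 25.4 = 0.01890
Darcy flux q = K·i = 20.0 × 0.01890 = 0.3780 m/d
Seepage velocity v = q / n = 0.3780 / 0.12 = 3.150 m/d
t = L / v = 33.8 / 3.150 = 10.73 d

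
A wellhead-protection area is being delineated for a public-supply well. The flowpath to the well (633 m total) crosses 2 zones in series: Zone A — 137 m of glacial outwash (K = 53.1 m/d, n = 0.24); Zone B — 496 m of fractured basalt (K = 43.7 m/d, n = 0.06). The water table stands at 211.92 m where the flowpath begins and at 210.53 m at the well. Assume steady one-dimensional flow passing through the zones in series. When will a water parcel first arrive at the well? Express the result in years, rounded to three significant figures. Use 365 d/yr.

1.72 years

Total head drop ΔH = 211.92 − 210.53 = 1.39 m
Continuity: the same q passes through each zone, so ΔH = q·Σ(L_j/K_j) — the zones act as resistances in series.
Σ(L/K) = 137/53.1 + 496/43.7 = 2.580 + 11.35 = 13.93 d
q = ΔH / Σ(L/K) = 1.39 / 13.93 = 0.09978 m/d (same in every zone)
Zone A: v = q/n = 0.09978/0.24 = 0.4158 m/d → t_A = 137/0.4158 = 329.5 d
Zone B: v = q/n = 0.09978/0.06 = 1.663 m/d → t_B = 496/1.663 = 298.2 d
Total t = 329.5 + 298.2 = 627.8 d
   = 627.8 / 365 = 1.72 yr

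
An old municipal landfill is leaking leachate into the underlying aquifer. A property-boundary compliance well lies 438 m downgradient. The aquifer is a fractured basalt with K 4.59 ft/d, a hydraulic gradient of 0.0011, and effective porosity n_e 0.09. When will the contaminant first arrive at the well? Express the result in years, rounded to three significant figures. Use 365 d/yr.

70.2 years

K = 4.59 ft/d × 0.3048 = 1.399 m/d
Specific discharge q = 1.399 × 0.0011 = 0.001539 m/d
v = Ki/n = 1.399·0.0011/0.09 = 0.01710 m/d
t = L / v = 438 / 0.01710 = 25620 d
   = 25620 / 365 = 70.2 yr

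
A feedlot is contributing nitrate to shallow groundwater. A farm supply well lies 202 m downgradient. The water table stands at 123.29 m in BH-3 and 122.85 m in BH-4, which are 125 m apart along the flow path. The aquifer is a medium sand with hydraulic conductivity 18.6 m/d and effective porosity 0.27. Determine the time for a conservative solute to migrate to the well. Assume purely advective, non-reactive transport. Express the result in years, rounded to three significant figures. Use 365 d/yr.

Hydraulic gradient i = (123.29 − 122.85) / 125 = 0.44 / 125 = 0.003520
Specific discharge q = 18.6 × 0.003520 = 0.06547 m/d
v = Ki/n = 18.6·0.003520/0.27 = 0.2425 m/d
t = L / v = 202 / 0.2425 = 833.0 d
   = 833.0 / 365 = 2.28 yr

2.28 years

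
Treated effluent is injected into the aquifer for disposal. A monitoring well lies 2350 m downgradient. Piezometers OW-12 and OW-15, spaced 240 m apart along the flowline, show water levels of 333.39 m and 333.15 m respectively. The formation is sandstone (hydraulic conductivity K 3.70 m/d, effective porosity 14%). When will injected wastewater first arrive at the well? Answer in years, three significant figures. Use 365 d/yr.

244 years

Hydraulic gradient i = (333.39 − 333.15) / 240 = 0.24 / 240 = 0.001000
q = Ki = 3.70 × 0.001000 = 0.003700 m/d
Average linear velocity = 0.003700 / 0.14 = 0.02643 m/d
t = L / v = 2350 / 0.02643 = 88920 d
   = 88920 / 365 = 244 yr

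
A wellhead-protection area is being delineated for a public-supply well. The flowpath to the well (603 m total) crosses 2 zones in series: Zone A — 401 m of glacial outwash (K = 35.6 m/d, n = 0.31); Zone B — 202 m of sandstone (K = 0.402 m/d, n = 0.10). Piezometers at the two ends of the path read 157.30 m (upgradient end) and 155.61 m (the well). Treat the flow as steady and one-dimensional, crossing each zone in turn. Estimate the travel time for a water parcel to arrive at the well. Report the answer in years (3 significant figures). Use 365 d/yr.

Total head drop ΔH = 157.30 − 155.61 = 1.69 m
Steady 1-D flow in series ⇒ the Darcy flux q is identical in every zone and the zone head losses add (resistances L/K in series).
Σ(L/K) = 401/35.6 + 202/0.402 = 11.26 + 502.5 = 513.8 d
q = ΔH / Σ(L/K) = 1.69 / 513.8 = 0.003290 m/d (same in every zone)
Zone A: v = q/n = 0.003290/0.31 = 0.01061 m/d → t_A = 401/0.01061 = 37790 d
Zone B: v = q/n = 0.003290/0.10 = 0.03290 m/d → t_B = 202/0.03290 = 6141 d
Total t = 37790 + 6141 = 43930 d
   = 43930 / 365 = 120 yr

120 years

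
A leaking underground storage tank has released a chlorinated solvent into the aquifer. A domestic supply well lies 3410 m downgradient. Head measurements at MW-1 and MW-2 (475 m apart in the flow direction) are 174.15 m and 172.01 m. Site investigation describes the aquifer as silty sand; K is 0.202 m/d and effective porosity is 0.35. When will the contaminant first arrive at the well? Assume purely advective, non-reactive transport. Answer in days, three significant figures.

Hydraulic gradient i = (174.15 − 172.01) / 475 = 2.14 / 475 = 0.004505
Specific discharge q = 0.202 × 0.004505 = 9.101e-4 m/d
v_s = q/n_e = 9.101e-4/0.35 = 0.002600 m/d
t = L / v = 3410 / 0.002600 = 1.311e6 d

1.31e6 days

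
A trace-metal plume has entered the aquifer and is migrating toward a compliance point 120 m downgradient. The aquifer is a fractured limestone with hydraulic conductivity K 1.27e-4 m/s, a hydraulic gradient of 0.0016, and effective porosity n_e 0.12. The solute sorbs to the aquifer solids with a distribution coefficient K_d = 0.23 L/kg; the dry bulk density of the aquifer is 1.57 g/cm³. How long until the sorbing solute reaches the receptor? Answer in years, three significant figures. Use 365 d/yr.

K = 1.27e-4 m/s × 86400 s/d = 10.97 m/d
q = Ki = 10.97 × 0.0016 = 0.01756 m/d
Seepage velocity v = q / n = 0.01756 / 0.12 = 0.1463 m/d
Retardation R = 1 + ρ_b·K_d/n = 1 + 1.57×0.23/0.12 = 4.009
Contaminant velocity v_c = v/R = 0.1463/4.009 = 0.03649 m/d
t = L/v_c = 120/0.03649 = 3288 d
   = 3288/365 = 9.01 yr

9.01 years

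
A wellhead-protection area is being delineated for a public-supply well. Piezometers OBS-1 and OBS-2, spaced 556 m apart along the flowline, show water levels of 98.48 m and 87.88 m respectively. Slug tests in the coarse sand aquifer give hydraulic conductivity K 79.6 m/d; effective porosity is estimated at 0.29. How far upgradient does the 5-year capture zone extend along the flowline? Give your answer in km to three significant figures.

Hydraulic gradient i = (98.48 − 87.88) / 556 = 10.60 / 556 = 0.01906
Darcy flux q = K·i = 79.6 × 0.01906 = 1.518 m/d
Average linear velocity = 1.518 / 0.29 = 5.233 m/d
T = 5 yr × 365 = 1825 d
L = v × T = 5.233 × 1825 = 9550 m
   = 9.55 km

9.55 km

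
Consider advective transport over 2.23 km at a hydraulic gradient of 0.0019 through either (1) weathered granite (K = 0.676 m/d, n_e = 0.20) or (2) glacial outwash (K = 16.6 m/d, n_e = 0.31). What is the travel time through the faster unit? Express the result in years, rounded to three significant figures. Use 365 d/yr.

Unit 1 (weathered granite): v = 0.676×0.0019/0.20 = 0.006422 m/d, t = 2230/0.006422 = 347200 d
Unit 2 (glacial outwash): v = 16.6×0.0019/0.31 = 0.1017 m/d, t = 2230/0.1017 = 21920 d
Faster: 21920 d / 365 = 60.0 yr

60.0 years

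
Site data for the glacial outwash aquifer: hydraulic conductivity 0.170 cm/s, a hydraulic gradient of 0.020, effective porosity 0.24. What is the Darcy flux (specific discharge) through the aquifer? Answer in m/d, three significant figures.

2.94 m/d

K = 0.170 cm/s × 864 = 146.9 m/d
Darcy flux q = K·i = 146.9 × 0.020 = 2.938 m/d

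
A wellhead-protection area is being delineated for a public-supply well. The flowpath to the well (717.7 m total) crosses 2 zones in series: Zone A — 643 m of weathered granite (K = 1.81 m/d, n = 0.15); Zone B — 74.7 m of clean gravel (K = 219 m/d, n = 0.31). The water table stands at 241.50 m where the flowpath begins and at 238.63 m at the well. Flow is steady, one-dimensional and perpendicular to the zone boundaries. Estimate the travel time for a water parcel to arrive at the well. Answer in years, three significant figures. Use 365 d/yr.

40.6 years

Total head drop ΔH = 241.50 − 238.63 = 2.87 m
Steady 1-D flow in series ⇒ the Darcy flux q is identical in every zone and the zone head losses add (resistances L/K in series).
Σ(L/K) = 643/1.81 + 74.7/219 = 355.2 + 0.3411 = 355.6 d
q = ΔH / Σ(L/K) = 2.87 / 355.6 = 0.008071 m/d (same in every zone)
Zone A: v = q/n = 0.008071/0.15 = 0.05381 m/d → t_A = 643/0.05381 = 11950 d
Zone B: v = q/n = 0.008071/0.31 = 0.02604 m/d → t_B = 74.7/0.02604 = 2869 d
Total t = 11950 + 2869 = 14820 d
   = 14820 / 365 = 40.6 yr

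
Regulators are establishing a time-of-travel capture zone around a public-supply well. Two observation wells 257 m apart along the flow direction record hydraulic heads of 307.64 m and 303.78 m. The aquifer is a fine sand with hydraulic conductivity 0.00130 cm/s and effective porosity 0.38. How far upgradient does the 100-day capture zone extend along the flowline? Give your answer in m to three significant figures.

Hydraulic gradient i = (307.64 − 303.78) / 257 = 3.86 / 257 = 0.01502
K = 0.00130 cm/s × 864 = 1.123 m/d
q = Ki = 1.123 × 0.01502 = 0.01687 m/d
Average linear velocity = 0.01687 / 0.38 = 0.04439 m/d
L = v × T = 0.04439 × 100 = 4.439 m

4.44 m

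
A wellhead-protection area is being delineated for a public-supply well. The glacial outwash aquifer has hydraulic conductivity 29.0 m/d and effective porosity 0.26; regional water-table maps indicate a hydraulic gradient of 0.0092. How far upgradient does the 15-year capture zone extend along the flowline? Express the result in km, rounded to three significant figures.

q = Ki = 29.0 × 0.0092 = 0.2668 m/d
Average linear velocity = 0.2668 / 0.26 = 1.026 m/d
T = 15 yr × 365 = 5475 d
L = v × T = 1.026 × 5475 = 5618 m
   = 5.62 km

5.62 km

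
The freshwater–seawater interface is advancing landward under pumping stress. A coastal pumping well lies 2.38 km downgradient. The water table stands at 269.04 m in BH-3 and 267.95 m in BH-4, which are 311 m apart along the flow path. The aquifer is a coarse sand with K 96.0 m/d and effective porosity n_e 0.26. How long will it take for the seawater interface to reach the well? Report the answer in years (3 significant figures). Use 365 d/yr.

5.04 years

Hydraulic gradient i = (269.04 − 267.95) / 311 = 1.09 / 311 = 0.003505
q = Ki = 96.0 × 0.003505 = 0.3365 m/d
Seepage velocity v = q / n = 0.3365 / 0.26 = 1.294 m/d
L = 2.38 km = 2380 m
t = L / v = 2380 / 1.294 = 1839 d
   = 1839 / 365 = 5.04 yr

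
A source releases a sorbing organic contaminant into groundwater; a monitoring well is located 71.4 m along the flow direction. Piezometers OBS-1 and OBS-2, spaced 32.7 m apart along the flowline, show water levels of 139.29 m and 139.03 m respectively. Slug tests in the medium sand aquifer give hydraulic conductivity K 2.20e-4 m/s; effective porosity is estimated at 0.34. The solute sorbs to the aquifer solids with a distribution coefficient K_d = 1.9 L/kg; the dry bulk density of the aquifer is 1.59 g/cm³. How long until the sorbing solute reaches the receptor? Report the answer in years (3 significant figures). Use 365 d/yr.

Hydraulic gradient i = (139.29 − 139.03) / 32.7 = 0.26 / 32.7 = 0.007951
K = 2.20e-4 m/s × 86400 s/d = 19.01 m/d
Specific discharge q = 19.01 × 0.007951 = 0.1511 m/d
v_s = q/n_e = 0.1511/0.34 = 0.4445 m/d
Retardation R = 1 + ρ_b·K_d/n = 1 + 1.59×1.9/0.34 = 9.885
Contaminant velocity v_c = v/R = 0.4445/9.885 = 0.04497 m/d
t = L/v_c = 71.4/0.04497 = 1588 d
   = 1588/365 = 4.35 yr

4.35 years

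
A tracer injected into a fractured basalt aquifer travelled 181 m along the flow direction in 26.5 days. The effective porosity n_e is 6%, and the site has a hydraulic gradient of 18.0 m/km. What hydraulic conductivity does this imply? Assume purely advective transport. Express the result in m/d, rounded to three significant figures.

v = L / t = 181 / 26.5 = 6.830 m/d
K = v · n / i = 6.830 × 0.06 / 0.018 = 22.8 m/d

22.8 m/d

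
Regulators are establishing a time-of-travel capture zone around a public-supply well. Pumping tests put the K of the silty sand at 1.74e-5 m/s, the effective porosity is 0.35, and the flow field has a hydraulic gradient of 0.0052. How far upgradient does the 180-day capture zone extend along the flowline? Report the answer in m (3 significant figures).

K = 1.74e-5 m/s × 86400 s/d = 1.503 m/d
Darcy flux q = K·i = 1.503 × 0.0052 = 0.007817 m/d
Average linear velocity = 0.007817 / 0.35 = 0.02234 m/d
L = v × T = 0.02234 × 180 = 4.020 m

4.02 m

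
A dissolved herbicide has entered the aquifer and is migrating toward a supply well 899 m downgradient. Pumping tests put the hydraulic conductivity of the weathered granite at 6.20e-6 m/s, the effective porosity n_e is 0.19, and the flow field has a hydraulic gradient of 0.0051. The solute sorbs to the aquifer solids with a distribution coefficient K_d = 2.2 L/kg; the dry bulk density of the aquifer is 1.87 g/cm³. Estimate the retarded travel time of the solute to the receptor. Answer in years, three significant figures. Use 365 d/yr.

K = 6.20e-6 m/s × 86400 s/d = 0.5357 m/d
Specific discharge q = 0.5357 × 0.0051 = 0.002732 m/d
v = Ki/n = 0.5357·0.0051/0.19 = 0.01438 m/d
Retardation R = 1 + ρ_b·K_d/n = 1 + 1.87×2.2/0.19 = 22.65
Contaminant velocity v_c = v/R = 0.01438/22.65 = 6.348e-4 m/d
t = L/v_c = 899/6.348e-4 = 1.416e6 d
   = 1.416e6/365 = 3880 yr

3880 years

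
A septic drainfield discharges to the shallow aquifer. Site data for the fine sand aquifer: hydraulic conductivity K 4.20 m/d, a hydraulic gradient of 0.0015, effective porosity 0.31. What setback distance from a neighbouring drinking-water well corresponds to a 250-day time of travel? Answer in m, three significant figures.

Darcy flux q = K·i = 4.20 × 0.0015 = 0.006300 m/d
v = Ki/n = 4.20·0.0015/0.31 = 0.02032 m/d
L = v × T = 0.02032 × 250 = 5.081 m

5.08 m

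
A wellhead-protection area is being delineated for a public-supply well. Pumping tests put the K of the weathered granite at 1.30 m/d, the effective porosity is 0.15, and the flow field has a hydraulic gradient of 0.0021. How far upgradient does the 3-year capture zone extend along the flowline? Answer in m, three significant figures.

Specific discharge q = 1.30 × 0.0021 = 0.002730 m/d
v = Ki/n = 1.30·0.0021/0.15 = 0.01820 m/d
T = 3 yr × 365 = 1095 d
L = v × T = 0.01820 × 1095 = 19.93 m

19.9 m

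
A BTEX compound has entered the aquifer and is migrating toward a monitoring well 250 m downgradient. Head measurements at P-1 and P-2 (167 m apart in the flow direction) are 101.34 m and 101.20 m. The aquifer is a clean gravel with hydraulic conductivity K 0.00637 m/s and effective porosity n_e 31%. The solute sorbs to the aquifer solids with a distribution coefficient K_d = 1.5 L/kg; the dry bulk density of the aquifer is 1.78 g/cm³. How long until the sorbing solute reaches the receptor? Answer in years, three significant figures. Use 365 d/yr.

Hydraulic gradient i = (101.34 − 101.20) / 167 = 0.14 / 167 = 8.383e-4
K = 0.00637 m/s × 86400 s/d = 550.4 m/d
Specific discharge q = 550.4 × 8.383e-4 = 0.4614 m/d
v = Ki/n = 550.4·8.383e-4/0.31 = 1.488 m/d
Retardation R = 1 + ρ_b·K_d/n = 1 + 1.78×1.5/0.31 = 9.613
Contaminant velocity v_c = v/R = 1.488/9.613 = 0.1548 m/d
t = L/v_c = 250/0.1548 = 1615 d
   = 1615/365 = 4.42 yr

4.42 years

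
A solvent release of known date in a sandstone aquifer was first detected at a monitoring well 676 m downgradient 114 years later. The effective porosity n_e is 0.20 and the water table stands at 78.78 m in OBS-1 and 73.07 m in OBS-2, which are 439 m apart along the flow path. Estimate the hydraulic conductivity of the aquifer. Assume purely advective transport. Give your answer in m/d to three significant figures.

Hydraulic gradient i = (78.78 − 73.07) / 439 = 5.71 / 439 = 0.01301
t = 114 years = 41610 d
v = L / t = 676 / 41610 = 0.01625 m/d
K = v · n / i = 0.01625 × 0.20 / 0.01301 = 0.250 m/d

0.250 m/d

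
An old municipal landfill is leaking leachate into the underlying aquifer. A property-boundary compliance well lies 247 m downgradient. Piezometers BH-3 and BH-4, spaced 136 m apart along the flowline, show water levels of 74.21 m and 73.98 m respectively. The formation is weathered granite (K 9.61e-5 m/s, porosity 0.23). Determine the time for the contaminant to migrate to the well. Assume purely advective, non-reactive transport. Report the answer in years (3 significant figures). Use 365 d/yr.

11.1 years

Hydraulic gradient i = (74.21 − 73.98) / 136 = 0.23 / 136 = 0.001691
K = 9.61e-5 m/s × 86400 s/d = 8.303 m/d
Specific discharge q = 8.303 × 0.001691 = 0.01404 m/d
v_s = q/n_e = 0.01404/0.23 = 0.06105 m/d
t = L / v = 247 / 0.06105 = 4046 d
   = 4046 / 365 = 11.1 yr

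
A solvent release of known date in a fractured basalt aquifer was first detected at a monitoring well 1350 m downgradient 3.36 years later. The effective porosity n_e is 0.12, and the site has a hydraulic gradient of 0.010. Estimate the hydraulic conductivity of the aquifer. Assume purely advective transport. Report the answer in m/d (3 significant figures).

13.2 m/d

t = 3.36 years = 1226 d
v = L / t = 1350 / 1226 = 1.101 m/d
K = v · n / i = 1.101 × 0.12 / 0.010 = 13.2 m/d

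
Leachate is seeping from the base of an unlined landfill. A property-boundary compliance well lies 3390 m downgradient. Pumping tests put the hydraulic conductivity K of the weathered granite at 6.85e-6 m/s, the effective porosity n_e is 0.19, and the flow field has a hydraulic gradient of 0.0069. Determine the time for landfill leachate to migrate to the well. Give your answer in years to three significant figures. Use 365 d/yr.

432 years

K = 6.85e-6 m/s × 86400 s/d = 0.5918 m/d
Darcy flux q = K·i = 0.5918 × 0.0069 = 0.004084 m/d
Average linear velocity = 0.004084 / 0.19 = 0.02149 m/d
t = L / v = 3390 / 0.02149 = 157700 d
   = 157700 / 365 = 432 yr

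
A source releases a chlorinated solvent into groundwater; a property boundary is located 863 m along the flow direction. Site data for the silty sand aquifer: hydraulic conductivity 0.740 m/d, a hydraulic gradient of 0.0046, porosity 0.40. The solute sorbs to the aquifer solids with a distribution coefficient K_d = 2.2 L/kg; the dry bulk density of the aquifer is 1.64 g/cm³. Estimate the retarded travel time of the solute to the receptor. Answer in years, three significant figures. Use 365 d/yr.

2780 years

q = Ki = 0.740 × 0.0046 = 0.003404 m/d
Seepage velocity v = q / n = 0.003404 / 0.40 = 0.008510 m/d
Retardation R = 1 + ρ_b·K_d/n = 1 + 1.64×2.2/0.40 = 10.02
Contaminant velocity v_c = v/R = 0.008510/10.02 = 8.493e-4 m/d
t = L/v_c = 863/8.493e-4 = 1.016e6 d
   = 1.016e6/365 = 2780 yr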